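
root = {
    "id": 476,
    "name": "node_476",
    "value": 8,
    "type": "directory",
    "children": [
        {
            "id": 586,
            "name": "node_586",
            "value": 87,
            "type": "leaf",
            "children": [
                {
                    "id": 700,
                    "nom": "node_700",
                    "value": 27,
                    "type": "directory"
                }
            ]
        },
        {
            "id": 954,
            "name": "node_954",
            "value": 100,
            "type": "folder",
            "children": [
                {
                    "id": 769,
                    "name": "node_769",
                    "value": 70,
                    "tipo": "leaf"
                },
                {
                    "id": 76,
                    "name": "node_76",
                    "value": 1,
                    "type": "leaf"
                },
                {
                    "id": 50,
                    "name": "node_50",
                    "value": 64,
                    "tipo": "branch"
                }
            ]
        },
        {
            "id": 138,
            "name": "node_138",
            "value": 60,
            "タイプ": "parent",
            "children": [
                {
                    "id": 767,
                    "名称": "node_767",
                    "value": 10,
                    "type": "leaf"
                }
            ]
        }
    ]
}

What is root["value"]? 8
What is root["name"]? "node_476"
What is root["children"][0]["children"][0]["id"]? 700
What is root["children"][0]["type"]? "leaf"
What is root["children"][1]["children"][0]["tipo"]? "leaf"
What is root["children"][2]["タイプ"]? "parent"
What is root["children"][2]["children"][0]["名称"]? "node_767"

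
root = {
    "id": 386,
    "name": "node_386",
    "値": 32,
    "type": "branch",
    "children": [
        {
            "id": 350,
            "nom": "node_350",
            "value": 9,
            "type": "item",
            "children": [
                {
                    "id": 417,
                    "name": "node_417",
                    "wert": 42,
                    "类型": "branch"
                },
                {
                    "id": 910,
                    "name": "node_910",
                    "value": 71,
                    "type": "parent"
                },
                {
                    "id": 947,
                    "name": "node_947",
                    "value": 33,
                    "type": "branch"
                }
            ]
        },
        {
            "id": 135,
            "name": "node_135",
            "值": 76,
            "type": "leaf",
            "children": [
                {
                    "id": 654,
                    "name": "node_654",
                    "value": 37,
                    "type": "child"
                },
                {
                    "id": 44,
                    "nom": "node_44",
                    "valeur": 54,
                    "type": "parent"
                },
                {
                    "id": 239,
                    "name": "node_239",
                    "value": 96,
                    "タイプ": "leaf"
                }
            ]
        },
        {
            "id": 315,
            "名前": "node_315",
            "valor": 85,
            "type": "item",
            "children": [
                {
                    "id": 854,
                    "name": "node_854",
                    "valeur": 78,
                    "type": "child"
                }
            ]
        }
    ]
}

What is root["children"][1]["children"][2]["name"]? "node_239"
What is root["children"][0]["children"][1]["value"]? 71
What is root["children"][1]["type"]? "leaf"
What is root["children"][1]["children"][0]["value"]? 37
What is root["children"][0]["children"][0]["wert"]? 42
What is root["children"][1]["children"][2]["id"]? 239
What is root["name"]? "node_386"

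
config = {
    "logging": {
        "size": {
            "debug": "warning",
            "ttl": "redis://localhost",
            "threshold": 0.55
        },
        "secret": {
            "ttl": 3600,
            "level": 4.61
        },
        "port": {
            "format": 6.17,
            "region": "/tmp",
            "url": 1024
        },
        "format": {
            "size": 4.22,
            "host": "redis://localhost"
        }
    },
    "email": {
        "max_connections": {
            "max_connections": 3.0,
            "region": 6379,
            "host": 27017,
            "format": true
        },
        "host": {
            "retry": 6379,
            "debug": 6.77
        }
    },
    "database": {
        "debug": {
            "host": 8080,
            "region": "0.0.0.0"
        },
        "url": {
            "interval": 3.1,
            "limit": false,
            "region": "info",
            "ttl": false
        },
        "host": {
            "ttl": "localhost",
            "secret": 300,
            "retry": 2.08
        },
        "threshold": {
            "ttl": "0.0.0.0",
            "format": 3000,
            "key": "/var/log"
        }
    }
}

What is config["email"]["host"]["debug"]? 6.77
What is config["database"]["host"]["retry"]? 2.08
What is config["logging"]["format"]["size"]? 4.22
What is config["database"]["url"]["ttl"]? False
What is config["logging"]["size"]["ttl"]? "redis://localhost"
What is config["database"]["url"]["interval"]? 3.1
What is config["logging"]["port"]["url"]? 1024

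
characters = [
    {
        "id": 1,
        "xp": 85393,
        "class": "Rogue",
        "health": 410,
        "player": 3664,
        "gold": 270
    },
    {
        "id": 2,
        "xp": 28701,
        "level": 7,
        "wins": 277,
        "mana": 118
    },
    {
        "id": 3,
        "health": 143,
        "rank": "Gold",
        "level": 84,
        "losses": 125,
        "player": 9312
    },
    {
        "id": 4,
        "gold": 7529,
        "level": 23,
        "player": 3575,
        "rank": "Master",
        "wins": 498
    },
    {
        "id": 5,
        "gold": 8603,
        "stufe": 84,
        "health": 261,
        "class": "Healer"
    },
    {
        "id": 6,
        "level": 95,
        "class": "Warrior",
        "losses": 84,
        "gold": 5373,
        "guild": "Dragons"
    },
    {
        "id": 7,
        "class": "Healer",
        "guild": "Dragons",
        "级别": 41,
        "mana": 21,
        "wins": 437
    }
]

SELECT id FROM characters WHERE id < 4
[1, 2, 3]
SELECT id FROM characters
[1, 2, 3, 4, 5, 6, 7]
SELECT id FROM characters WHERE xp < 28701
[]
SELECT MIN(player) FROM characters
3575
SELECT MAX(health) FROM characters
410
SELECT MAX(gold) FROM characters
8603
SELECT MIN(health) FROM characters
143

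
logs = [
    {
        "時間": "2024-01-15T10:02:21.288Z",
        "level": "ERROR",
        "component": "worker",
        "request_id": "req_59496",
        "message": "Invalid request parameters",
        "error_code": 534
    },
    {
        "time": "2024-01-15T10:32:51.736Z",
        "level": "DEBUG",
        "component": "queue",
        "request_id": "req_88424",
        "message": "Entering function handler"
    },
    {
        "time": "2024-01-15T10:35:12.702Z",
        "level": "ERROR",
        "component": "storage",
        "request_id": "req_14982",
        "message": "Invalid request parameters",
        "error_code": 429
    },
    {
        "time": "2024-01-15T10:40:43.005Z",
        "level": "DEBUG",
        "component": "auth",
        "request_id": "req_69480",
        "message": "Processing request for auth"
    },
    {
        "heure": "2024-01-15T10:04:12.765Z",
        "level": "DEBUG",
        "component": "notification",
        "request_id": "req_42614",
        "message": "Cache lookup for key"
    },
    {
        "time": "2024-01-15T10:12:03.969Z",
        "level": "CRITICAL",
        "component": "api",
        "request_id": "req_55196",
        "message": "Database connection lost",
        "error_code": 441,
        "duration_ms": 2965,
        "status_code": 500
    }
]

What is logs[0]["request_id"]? "req_59496"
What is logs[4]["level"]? "DEBUG"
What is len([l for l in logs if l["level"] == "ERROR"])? 2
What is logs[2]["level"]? "ERROR"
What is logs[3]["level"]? "DEBUG"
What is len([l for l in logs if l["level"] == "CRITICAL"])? 1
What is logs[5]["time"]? "2024-01-15T10:12:03.969Z"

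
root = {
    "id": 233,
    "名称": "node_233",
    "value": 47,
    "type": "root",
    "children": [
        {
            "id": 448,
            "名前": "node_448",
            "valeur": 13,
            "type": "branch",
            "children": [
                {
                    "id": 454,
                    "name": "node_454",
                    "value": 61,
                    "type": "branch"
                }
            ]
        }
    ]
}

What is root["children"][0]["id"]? 448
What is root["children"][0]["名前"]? "node_448"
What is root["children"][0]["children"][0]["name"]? "node_454"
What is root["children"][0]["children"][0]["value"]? 61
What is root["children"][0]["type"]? "branch"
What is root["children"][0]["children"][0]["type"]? "branch"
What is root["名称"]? "node_233"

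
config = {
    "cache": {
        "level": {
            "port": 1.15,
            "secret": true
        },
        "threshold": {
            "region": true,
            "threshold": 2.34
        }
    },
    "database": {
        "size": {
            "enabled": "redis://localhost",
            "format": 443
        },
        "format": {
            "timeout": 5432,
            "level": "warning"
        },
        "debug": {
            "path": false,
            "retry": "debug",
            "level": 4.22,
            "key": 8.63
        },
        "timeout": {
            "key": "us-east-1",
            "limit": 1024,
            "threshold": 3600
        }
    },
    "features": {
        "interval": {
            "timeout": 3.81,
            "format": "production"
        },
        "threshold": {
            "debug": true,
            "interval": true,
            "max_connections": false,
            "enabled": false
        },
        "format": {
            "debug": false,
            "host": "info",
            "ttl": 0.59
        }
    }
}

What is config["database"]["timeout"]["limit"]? 1024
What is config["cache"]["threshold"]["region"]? True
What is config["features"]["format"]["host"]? "info"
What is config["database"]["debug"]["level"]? 4.22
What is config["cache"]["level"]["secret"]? True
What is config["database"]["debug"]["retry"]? "debug"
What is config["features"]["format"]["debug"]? False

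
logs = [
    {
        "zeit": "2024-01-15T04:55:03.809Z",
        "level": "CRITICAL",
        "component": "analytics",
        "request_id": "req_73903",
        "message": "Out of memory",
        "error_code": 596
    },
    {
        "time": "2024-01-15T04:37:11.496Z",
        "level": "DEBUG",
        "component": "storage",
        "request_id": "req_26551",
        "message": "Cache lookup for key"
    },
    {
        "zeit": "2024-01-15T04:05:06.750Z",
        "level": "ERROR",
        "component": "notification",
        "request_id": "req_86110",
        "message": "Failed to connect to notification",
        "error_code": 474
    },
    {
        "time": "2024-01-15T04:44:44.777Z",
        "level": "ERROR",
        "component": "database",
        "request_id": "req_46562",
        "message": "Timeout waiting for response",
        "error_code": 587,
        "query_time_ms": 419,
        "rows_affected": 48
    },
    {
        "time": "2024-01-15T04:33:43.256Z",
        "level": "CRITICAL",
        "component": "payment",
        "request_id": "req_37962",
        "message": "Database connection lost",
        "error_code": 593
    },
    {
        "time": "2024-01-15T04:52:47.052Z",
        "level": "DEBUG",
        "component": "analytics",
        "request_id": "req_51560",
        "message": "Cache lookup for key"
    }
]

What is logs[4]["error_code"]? 593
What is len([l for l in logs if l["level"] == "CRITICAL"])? 2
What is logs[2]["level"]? "ERROR"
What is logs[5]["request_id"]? "req_51560"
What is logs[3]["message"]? "Timeout waiting for response"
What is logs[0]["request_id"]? "req_73903"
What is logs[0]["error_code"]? 596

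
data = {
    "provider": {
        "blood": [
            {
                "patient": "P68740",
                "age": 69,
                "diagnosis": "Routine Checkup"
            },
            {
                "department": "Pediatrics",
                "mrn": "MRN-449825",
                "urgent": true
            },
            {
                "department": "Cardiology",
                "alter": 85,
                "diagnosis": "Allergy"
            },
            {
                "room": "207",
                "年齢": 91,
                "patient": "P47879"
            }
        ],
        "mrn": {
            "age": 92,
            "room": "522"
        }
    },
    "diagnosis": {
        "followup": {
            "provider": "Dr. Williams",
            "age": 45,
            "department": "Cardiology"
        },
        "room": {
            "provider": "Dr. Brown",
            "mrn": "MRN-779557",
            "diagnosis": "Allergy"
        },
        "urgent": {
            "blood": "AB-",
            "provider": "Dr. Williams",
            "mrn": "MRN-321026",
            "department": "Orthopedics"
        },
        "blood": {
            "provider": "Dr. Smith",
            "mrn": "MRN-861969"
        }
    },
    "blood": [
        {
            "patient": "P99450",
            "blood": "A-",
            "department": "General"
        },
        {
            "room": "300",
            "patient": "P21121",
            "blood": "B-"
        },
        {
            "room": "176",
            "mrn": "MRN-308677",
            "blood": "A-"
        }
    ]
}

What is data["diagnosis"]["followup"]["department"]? "Cardiology"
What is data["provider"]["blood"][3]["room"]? "207"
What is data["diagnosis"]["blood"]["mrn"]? "MRN-861969"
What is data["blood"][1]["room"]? "300"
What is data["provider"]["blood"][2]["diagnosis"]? "Allergy"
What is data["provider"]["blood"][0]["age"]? 69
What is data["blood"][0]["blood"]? "A-"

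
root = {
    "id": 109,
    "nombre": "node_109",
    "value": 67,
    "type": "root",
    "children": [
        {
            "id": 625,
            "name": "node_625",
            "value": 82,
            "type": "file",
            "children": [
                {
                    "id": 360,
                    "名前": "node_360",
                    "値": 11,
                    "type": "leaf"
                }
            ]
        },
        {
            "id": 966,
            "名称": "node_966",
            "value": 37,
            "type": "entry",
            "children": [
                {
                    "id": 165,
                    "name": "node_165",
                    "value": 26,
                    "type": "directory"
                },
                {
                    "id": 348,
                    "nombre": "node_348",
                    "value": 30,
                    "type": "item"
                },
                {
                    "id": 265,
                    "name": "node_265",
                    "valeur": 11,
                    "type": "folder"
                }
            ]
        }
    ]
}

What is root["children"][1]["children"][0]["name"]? "node_165"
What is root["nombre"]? "node_109"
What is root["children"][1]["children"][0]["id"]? 165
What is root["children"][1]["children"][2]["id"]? 265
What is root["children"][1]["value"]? 37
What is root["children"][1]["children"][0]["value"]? 26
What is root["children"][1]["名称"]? "node_966"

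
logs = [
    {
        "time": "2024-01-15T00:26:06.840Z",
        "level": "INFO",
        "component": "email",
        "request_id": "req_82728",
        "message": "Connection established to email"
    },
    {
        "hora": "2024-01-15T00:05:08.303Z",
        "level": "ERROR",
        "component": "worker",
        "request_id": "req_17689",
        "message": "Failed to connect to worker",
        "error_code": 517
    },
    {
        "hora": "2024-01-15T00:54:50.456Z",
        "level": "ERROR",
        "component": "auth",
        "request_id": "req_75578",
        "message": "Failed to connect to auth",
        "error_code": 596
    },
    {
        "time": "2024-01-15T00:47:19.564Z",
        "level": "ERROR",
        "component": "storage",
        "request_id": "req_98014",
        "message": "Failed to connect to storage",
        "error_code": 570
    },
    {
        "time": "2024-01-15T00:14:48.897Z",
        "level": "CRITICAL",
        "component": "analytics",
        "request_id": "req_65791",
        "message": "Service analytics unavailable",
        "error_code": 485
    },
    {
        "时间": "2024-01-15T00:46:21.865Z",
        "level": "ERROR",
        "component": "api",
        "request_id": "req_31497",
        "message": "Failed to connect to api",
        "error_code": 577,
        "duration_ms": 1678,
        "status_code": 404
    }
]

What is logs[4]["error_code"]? 485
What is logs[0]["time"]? "2024-01-15T00:26:06.840Z"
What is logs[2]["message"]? "Failed to connect to auth"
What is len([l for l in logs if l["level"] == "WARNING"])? 0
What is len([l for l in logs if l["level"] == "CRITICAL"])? 1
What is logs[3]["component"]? "storage"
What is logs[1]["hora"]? "2024-01-15T00:05:08.303Z"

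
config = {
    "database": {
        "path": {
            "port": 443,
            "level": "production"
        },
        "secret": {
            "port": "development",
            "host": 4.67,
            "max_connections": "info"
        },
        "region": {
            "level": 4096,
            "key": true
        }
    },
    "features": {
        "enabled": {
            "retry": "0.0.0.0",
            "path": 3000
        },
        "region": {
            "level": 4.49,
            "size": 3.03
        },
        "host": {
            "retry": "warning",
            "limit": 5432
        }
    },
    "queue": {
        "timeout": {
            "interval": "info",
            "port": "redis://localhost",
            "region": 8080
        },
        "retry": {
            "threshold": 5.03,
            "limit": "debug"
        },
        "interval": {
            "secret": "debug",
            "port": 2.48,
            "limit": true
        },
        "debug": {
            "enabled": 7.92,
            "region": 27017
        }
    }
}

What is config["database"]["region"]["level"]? 4096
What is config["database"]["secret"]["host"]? 4.67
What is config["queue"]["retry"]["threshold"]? 5.03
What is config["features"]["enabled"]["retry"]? "0.0.0.0"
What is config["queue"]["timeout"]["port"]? "redis://localhost"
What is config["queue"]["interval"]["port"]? 2.48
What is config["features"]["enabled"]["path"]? 3000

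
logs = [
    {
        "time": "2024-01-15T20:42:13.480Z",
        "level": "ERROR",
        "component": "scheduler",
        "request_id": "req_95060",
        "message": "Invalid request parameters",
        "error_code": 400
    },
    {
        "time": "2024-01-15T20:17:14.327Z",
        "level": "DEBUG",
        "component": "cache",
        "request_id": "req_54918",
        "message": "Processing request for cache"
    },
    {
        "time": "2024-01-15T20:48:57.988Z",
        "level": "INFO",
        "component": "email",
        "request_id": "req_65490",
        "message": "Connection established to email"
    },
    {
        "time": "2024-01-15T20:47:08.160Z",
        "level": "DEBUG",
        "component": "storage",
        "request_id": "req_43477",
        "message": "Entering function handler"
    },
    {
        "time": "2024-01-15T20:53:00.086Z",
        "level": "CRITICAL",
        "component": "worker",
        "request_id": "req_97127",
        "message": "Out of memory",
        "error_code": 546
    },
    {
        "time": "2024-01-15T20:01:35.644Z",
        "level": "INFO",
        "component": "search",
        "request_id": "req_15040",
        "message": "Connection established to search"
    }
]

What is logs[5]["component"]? "search"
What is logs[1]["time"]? "2024-01-15T20:17:14.327Z"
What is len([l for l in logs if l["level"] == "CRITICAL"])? 1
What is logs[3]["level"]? "DEBUG"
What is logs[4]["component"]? "worker"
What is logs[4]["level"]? "CRITICAL"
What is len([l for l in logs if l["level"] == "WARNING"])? 0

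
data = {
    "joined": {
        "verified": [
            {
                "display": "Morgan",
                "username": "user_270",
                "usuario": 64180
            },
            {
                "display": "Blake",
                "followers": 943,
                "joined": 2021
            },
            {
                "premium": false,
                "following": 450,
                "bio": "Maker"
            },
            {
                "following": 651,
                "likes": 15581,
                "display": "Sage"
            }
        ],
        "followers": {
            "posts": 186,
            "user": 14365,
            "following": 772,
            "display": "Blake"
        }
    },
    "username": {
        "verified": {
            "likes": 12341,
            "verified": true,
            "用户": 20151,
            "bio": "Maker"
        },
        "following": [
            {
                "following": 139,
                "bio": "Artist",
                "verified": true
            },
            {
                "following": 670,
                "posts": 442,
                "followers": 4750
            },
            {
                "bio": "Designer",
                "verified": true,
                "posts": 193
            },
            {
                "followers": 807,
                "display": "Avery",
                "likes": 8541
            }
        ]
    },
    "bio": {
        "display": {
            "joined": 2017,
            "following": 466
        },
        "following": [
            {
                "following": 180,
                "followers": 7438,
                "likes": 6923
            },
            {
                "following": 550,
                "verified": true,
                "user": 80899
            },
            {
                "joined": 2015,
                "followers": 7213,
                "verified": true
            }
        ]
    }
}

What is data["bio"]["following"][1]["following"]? 550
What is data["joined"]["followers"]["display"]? "Blake"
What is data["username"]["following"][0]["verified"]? True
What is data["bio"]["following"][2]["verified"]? True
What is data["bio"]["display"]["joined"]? 2017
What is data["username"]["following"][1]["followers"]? 4750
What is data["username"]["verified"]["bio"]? "Maker"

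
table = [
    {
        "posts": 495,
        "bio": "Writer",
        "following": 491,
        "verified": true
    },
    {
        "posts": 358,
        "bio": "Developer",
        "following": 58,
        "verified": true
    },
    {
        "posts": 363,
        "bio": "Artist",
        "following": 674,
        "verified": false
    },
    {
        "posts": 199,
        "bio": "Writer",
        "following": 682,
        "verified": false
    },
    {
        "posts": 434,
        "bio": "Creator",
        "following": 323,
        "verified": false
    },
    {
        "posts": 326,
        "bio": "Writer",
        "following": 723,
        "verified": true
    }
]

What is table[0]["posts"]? 495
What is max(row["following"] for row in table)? 723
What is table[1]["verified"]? True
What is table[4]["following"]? 323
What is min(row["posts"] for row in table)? 199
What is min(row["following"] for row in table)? 58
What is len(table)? 6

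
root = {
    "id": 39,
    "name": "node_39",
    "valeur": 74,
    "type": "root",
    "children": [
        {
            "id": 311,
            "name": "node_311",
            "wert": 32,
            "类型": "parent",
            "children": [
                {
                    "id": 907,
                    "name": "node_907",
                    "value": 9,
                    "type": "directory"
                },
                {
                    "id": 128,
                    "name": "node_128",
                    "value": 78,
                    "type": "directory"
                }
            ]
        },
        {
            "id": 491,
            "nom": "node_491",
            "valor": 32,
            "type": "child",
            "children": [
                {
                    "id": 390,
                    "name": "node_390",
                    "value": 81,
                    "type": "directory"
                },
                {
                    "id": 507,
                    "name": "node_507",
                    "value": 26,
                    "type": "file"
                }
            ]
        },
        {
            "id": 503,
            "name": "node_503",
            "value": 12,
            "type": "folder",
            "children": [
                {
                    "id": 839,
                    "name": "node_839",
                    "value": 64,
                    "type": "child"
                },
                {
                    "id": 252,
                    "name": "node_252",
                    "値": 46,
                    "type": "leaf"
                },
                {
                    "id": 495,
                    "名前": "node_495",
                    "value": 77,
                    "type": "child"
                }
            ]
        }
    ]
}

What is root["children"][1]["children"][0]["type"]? "directory"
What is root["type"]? "root"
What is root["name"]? "node_39"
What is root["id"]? 39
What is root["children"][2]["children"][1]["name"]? "node_252"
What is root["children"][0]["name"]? "node_311"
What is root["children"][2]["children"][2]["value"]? 77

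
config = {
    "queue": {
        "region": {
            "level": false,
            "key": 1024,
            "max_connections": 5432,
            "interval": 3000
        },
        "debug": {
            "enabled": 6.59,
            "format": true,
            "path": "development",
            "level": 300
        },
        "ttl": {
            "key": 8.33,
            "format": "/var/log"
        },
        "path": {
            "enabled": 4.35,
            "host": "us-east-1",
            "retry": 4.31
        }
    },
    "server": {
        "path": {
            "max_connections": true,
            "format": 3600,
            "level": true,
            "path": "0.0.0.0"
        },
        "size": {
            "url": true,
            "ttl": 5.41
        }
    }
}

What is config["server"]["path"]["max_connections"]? True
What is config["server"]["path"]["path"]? "0.0.0.0"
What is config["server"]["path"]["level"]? True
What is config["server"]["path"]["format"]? 3600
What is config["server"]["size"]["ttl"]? 5.41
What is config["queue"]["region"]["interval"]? 3000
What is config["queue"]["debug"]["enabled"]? 6.59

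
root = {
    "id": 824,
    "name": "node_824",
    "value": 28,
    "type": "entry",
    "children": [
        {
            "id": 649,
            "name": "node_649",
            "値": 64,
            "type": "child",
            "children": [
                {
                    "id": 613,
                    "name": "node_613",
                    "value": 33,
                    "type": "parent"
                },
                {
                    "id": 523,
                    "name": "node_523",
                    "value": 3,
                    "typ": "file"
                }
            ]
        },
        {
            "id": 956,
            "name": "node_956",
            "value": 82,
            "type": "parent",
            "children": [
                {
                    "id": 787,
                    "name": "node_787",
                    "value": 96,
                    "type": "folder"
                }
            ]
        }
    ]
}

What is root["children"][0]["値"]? 64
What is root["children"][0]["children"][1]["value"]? 3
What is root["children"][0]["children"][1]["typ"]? "file"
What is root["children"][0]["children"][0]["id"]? 613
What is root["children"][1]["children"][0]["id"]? 787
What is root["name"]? "node_824"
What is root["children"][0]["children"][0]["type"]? "parent"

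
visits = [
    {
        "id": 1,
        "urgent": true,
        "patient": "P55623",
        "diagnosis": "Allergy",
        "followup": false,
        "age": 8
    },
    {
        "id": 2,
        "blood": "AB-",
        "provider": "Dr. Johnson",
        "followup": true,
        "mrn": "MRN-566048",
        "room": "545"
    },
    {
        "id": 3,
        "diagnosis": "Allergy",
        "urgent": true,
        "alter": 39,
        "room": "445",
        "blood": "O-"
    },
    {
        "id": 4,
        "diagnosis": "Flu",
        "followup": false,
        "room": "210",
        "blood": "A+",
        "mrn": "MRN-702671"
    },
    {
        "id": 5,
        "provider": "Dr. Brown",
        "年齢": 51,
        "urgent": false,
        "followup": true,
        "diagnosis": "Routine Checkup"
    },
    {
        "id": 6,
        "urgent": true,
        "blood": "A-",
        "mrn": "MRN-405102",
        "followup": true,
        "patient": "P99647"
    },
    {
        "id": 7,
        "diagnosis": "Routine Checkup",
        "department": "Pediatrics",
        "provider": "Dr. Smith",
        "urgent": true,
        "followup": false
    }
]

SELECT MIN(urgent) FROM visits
False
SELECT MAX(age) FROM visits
8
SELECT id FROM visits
[1, 2, 3, 4, 5, 6, 7]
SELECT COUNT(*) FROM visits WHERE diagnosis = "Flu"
1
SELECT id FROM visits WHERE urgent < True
[5]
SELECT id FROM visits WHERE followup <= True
[1, 2, 4, 5, 6, 7]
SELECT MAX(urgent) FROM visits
True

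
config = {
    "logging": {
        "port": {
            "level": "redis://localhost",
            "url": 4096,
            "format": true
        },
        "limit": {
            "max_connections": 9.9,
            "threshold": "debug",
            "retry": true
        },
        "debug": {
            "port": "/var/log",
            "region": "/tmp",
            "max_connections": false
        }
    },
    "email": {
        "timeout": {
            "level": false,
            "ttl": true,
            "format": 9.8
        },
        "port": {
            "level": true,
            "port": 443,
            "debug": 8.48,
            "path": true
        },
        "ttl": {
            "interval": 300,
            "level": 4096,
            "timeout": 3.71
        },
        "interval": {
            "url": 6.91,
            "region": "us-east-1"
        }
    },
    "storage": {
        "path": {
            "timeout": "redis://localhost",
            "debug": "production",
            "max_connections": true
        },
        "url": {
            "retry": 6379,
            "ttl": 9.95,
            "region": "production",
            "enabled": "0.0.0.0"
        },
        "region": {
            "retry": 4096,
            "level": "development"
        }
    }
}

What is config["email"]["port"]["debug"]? 8.48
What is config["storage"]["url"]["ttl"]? 9.95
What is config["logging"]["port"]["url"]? 4096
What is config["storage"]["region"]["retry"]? 4096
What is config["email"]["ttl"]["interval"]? 300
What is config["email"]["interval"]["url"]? 6.91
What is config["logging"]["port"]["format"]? True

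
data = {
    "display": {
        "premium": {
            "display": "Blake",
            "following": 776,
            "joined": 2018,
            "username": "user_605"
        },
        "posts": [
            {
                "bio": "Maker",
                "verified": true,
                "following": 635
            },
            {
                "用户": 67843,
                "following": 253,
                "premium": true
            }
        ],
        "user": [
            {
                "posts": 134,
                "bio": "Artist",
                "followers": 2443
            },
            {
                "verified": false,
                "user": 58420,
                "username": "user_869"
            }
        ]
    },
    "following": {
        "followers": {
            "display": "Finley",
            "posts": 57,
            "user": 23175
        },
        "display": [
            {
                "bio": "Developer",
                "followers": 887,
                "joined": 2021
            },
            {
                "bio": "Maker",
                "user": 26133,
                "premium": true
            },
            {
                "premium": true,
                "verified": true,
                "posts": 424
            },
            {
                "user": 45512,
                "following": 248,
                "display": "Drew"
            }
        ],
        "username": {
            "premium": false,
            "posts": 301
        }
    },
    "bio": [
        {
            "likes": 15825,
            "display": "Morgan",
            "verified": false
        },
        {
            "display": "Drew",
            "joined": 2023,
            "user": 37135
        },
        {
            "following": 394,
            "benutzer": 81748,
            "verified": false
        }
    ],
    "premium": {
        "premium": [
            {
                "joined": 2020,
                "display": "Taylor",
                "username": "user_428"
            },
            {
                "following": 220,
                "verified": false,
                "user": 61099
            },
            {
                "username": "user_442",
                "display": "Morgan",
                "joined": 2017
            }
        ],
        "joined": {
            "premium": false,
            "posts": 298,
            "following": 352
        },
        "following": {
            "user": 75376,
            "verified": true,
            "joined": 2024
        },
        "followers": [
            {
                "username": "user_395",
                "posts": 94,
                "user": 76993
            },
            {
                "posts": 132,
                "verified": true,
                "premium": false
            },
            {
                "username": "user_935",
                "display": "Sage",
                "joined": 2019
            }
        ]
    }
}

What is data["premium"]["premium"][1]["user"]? 61099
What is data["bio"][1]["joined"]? 2023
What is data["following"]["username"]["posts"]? 301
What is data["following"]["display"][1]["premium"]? True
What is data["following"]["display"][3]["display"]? "Drew"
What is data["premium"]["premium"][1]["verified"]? False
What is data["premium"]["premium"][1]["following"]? 220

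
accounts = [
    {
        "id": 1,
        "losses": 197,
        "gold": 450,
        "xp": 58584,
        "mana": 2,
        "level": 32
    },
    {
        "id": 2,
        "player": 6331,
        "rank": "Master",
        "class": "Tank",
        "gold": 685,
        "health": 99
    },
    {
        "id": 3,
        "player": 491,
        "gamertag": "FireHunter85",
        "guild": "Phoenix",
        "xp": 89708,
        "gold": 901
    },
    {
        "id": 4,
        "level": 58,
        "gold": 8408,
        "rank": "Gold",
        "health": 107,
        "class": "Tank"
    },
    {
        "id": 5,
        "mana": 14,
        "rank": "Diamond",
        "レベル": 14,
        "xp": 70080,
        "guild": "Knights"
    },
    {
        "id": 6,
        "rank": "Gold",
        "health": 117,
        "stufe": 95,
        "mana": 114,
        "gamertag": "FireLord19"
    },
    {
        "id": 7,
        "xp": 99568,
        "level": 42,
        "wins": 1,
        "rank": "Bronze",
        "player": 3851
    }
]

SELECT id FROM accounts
[1, 2, 3, 4, 5, 6, 7]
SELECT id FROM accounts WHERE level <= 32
[1]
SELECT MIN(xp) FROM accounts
58584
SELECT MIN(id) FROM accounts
1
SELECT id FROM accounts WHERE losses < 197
[]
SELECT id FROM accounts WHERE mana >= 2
[1, 5, 6]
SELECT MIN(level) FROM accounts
32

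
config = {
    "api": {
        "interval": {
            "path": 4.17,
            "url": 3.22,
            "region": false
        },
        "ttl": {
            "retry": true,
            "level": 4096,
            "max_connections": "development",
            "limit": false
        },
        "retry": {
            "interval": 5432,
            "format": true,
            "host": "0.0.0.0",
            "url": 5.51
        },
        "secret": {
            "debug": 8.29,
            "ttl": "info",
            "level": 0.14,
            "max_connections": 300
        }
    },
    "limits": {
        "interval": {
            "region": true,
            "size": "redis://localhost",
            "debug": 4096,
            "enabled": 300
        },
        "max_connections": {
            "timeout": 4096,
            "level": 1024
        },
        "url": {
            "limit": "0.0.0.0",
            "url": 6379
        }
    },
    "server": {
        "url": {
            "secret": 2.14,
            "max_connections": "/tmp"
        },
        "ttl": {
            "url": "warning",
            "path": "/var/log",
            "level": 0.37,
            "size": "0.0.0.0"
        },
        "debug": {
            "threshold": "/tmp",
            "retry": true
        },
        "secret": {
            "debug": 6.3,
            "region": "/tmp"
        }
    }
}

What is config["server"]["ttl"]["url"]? "warning"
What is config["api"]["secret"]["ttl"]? "info"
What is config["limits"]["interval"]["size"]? "redis://localhost"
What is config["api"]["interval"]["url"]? 3.22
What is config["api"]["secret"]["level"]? 0.14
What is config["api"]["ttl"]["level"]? 4096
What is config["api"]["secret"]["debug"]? 8.29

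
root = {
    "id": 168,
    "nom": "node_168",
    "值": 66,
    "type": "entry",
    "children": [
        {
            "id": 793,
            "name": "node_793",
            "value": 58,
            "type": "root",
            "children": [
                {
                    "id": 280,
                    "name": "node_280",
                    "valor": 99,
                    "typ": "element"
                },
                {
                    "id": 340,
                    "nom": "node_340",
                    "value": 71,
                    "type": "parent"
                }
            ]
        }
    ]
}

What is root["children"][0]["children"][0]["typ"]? "element"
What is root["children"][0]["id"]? 793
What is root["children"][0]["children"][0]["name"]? "node_280"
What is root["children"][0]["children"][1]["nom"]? "node_340"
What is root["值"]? 66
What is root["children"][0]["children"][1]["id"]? 340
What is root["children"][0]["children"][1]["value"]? 71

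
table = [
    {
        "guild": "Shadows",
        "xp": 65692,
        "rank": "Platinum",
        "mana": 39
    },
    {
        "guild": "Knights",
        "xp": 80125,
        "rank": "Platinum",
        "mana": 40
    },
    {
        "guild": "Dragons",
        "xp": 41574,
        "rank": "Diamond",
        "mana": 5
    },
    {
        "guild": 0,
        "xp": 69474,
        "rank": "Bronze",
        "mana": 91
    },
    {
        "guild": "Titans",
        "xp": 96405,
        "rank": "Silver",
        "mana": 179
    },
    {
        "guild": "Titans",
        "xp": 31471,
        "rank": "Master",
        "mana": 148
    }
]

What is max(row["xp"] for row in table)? 96405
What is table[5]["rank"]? "Master"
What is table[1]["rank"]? "Platinum"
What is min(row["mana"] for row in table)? 5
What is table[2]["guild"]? "Dragons"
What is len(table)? 6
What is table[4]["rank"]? "Silver"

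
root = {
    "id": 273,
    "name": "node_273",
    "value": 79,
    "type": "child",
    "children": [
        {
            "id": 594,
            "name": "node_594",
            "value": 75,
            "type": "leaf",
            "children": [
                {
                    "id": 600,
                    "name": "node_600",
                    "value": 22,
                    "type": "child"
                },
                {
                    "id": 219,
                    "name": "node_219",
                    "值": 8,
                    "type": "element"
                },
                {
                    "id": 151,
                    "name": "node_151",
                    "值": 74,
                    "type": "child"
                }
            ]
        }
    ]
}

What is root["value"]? 79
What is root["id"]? 273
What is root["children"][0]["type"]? "leaf"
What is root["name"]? "node_273"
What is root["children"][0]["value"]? 75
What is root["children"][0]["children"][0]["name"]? "node_600"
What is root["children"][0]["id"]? 594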